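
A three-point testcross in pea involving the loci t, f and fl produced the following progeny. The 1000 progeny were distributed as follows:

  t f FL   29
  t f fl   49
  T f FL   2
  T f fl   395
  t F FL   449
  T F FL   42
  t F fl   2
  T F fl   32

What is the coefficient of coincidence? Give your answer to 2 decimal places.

0.65

The two most frequent reciprocal classes, t F FL and T f fl, are the parental types, so the F1 was t F FL / T f fl.
The two rarest classes, t F fl and T f FL, are the double crossovers. Comparing them with the parentals, only the fl allele has switched, so fl is the middle locus and the order is f – fl – t.
f–fl: (61 + 4)/1000 = 0.0650; fl–t: (91 + 4)/1000 = 0.0950.
Expected DCO frequency = 0.0650 × 0.0950 ≈ 0.00617; observed = 4/1000 ≈ 0.00400.
Coefficient of coincidence = 0.00400/0.00617 ≈ 0.65.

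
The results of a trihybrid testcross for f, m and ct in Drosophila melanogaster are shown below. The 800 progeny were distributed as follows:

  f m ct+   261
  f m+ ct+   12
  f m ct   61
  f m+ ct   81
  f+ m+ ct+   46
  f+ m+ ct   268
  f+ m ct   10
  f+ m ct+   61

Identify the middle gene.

m

The two most frequent reciprocal classes, f m ct+ and f+ m+ ct, are the parental types, so the F1 was f m ct+ / f+ m+ ct.
The two rarest classes, f m+ ct+ and f+ m ct, are the double crossovers. Comparing them with the parentals, only the m allele has switched, so m is the middle locus and the order is ct – m – f.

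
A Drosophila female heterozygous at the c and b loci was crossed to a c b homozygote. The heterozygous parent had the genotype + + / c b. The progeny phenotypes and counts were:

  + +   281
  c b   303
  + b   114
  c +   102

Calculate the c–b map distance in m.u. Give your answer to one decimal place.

The recombinant classes are + b and c +: 114 + 102 = 216.
Recombination frequency = 216/800 = 0.2700 ≈ 27.0%, i.e. 27.0 m.u.

27.0 m.u.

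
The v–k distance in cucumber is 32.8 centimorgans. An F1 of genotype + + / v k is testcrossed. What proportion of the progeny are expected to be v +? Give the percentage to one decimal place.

A map distance of 32.8 centimorgans corresponds to a recombination frequency of 0.328.
The F1 is + + / v k, so v + is a recombinant gamete class with expected frequency r/2 = 0.328/2 = 0.1640.
That is 0.1640 = 16.4% of the progeny.

16.4%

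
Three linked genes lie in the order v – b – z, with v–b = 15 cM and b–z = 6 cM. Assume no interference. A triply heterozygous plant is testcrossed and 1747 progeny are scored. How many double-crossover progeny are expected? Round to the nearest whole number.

Map distances give recombination frequencies of 0.150 and 0.060 for the two intervals.
With no interference, expected double-crossover frequency = 0.150 × 0.060 = 0.00900.
Expected number = 0.00900 × 1747 = 15.72 ≈ 16.

16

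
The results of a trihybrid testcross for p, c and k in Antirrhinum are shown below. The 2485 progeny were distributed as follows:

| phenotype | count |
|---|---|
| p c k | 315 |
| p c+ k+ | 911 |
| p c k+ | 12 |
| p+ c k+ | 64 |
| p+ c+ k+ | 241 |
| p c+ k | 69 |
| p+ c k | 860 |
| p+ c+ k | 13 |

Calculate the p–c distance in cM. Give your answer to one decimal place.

23.4 cM

The two most frequent reciprocal classes, p c+ k+ and p+ c k, are the parental types, so the F1 was p c+ k+ / p+ c k.
The two rarest classes, p c k+ and p+ c+ k, are the double crossovers. Comparing them with the parentals, only the c allele has switched, so c is the middle locus and the order is k – c – p.
Crossovers in the c–p interval produce the single-crossover classes p+ c+ k+ and p c k (241 + 315 = 556) plus the double crossovers (25).
RF(c–p) = (556 + 25) / 2485 = 581/2485 = 0.2338 → 23.4 cM.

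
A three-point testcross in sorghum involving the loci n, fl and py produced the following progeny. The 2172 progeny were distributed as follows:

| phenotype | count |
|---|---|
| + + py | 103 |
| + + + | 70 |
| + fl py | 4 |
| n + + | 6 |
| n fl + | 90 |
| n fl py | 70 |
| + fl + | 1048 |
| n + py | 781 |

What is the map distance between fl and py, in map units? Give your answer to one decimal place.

6.9 map units

The two most frequent reciprocal classes, + fl + and n + py, are the parental types, so the F1 was + fl + / n + py.
The two rarest classes, + fl py and n + +, are the double crossovers. Comparing them with the parentals, only the py allele has switched, so py is the middle locus and the order is fl – py – n.
Crossovers in the fl–py interval produce the single-crossover classes + + + and n fl py (70 + 70 = 140) plus the double crossovers (10).
RF(fl–py) = (140 + 10) / 2172 = 150/2172 = 0.0691 → 6.9 map units.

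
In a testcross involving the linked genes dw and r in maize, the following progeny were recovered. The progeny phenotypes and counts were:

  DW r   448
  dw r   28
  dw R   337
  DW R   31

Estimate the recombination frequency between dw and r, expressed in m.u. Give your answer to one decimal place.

7.0 m.u.

The two most frequent classes, DW r (448) and dw R (337), are the parental types, so the F1 was DW r / dw R.
The recombinant classes are DW R and dw r: 31 + 28 = 59.
Recombination frequency = 59/844 = 0.0699 ≈ 7.0%, i.e. 7.0 m.u.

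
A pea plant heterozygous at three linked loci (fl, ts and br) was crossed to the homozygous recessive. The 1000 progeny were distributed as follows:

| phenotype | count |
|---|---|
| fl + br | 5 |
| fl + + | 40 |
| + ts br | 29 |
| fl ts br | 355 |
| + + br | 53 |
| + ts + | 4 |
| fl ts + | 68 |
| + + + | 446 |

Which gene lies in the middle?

ts

The two most frequent reciprocal classes, fl ts br and + + +, are the parental types, so the F1 was fl ts br / + + +.
The two rarest classes, fl + br and + ts +, are the double crossovers. Comparing them with the parentals, only the ts allele has switched, so ts is the middle locus and the order is br – ts – fl.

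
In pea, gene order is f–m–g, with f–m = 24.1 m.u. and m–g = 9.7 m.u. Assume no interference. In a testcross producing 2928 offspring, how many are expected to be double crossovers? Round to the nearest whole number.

68

Map distances give recombination frequencies of 0.241 and 0.097 for the two intervals.
With no interference, expected double-crossover frequency = 0.241 × 0.097 = 0.02338.
Expected number = 0.02338 × 2928 = 68.45 ≈ 68.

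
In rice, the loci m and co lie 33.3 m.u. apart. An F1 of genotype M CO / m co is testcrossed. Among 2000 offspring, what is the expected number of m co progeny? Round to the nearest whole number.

667

A map distance of 33.3 m.u. corresponds to a recombination frequency of 0.333.
The F1 is M CO / m co, so m co is a parental gamete class with expected frequency (1 − r)/2 = 0.667/2 = 0.3335.
Expected number = 0.3335 × 2000 = 667.00 ≈ 667.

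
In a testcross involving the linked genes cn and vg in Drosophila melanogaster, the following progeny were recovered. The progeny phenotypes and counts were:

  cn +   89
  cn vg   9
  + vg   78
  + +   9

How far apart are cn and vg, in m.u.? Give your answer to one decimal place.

9.7 m.u.

The two most frequent classes, + vg (78) and cn + (89), are the parental types, so the F1 was + vg / cn +.
The recombinant classes are + + and cn vg: 9 + 9 = 18.
Recombination frequency = 18/185 = 0.0973 ≈ 9.7%, i.e. 9.7 m.u.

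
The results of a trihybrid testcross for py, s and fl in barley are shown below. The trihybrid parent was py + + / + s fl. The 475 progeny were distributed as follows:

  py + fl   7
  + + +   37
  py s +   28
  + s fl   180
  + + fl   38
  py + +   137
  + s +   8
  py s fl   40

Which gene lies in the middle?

fl

The two rarest classes, py + fl and + s +, are the double crossovers. Comparing them with the parentals, only the fl allele has switched, so fl is the middle locus and the order is s – fl – py.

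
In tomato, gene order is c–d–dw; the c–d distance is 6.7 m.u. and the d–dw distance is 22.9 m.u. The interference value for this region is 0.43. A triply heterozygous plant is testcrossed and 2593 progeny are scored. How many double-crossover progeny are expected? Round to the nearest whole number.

Map distances give recombination frequencies of 0.067 and 0.229 for the two intervals.
With interference 0.43 (so coincidence = 0.57), expected double-crossover frequency = 0.067 × 0.229 × 0.57 = 0.00875.
Expected number = 0.00875 × 2593 = 22.68 ≈ 23.

23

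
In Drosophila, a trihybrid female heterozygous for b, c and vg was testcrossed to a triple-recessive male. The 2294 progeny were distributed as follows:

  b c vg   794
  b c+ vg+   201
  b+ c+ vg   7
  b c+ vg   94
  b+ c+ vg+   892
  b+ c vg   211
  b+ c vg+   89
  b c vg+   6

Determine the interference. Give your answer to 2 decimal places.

The two most frequent reciprocal classes, b c vg and b+ c+ vg+, are the parental types, so the F1 was b c vg / b+ c+ vg+.
The two rarest classes, b c vg+ and b+ c+ vg, are the double crossovers. Comparing them with the parentals, only the vg allele has switched, so vg is the middle locus and the order is b – vg – c.
b–vg: (412 + 13)/2294 = 0.1853; vg–c: (183 + 13)/2294 = 0.0854.
Expected DCO frequency = 0.1853 × 0.0854 ≈ 0.01582; observed = 13/2294 ≈ 0.00567.
Coefficient of coincidence = 0.00567/0.01582 ≈ 0.36; interference = 1 − 0.36 = 0.64.

0.64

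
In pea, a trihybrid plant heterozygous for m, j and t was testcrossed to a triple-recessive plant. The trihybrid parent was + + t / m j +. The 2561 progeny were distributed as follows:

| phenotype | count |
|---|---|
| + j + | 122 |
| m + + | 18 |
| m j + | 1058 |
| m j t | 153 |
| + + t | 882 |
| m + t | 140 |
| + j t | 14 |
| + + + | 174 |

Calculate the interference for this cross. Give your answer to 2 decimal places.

The two rarest classes, + j t and m + +, are the double crossovers. Comparing them with the parentals, only the j allele has switched, so j is the middle locus and the order is m – j – t.
m–j: (262 + 32)/2561 = 0.1148; j–t: (327 + 32)/2561 = 0.1402.
Expected DCO frequency = 0.1148 × 0.1402 ≈ 0.01609; observed = 32/2561 ≈ 0.01250.
Coefficient of coincidence = 0.01250/0.01609 ≈ 0.78; interference = 1 − 0.78 = 0.22.

0.22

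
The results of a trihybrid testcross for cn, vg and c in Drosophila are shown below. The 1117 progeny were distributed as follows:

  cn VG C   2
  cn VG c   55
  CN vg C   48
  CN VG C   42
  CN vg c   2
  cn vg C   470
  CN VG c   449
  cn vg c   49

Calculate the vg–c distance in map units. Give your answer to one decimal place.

8.5 map units

The two most frequent reciprocal classes, CN VG c and cn vg C, are the parental types, so the F1 was CN VG c / cn vg C.
The two rarest classes, CN vg c and cn VG C, are the double crossovers. Comparing them with the parentals, only the vg allele has switched, so vg is the middle locus and the order is c – vg – cn.
Crossovers in the c–vg interval produce the single-crossover classes CN VG C and cn vg c (42 + 49 = 91) plus the double crossovers (4).
RF(c–vg) = (91 + 4) / 1117 = 95/1117 = 0.0850 → 8.5 map units.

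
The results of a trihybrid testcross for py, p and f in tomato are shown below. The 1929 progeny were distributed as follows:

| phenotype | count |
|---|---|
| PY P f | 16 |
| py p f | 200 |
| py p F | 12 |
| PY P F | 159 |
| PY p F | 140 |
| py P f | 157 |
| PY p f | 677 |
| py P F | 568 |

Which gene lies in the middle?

p

The two most frequent reciprocal classes, py P F and PY p f, are the parental types, so the F1 was py P F / PY p f.
The two rarest classes, py p F and PY P f, are the double crossovers. Comparing them with the parentals, only the p allele has switched, so p is the middle locus and the order is f – p – py.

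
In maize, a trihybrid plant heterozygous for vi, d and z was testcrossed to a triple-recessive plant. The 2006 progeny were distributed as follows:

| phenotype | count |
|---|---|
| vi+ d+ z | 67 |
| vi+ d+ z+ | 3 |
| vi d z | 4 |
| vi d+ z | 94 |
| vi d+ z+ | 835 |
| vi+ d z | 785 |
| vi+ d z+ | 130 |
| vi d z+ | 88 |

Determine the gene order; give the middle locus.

vi

The two most frequent reciprocal classes, vi d+ z+ and vi+ d z, are the parental types, so the F1 was vi d+ z+ / vi+ d z.
The two rarest classes, vi+ d+ z+ and vi d z, are the double crossovers. Comparing them with the parentals, only the vi allele has switched, so vi is the middle locus and the order is d – vi – z.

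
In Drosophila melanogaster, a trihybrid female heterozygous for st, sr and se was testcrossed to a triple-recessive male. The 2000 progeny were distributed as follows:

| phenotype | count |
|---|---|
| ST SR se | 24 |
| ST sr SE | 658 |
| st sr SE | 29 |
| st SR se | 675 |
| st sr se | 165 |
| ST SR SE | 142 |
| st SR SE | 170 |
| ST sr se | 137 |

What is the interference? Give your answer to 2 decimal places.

The two most frequent reciprocal classes, st SR se and ST sr SE, are the parental types, so the F1 was st SR se / ST sr SE.
The two rarest classes, ST SR se and st sr SE, are the double crossovers. Comparing them with the parentals, only the st allele has switched, so st is the middle locus and the order is se – st – sr.
se–st: (307 + 53)/2000 = 0.1800; st–sr: (307 + 53)/2000 = 0.1800.
Expected DCO frequency = 0.1800 × 0.1800 ≈ 0.03240; observed = 53/2000 ≈ 0.02650.
Coefficient of coincidence = 0.02650/0.03240 ≈ 0.82; interference = 1 − 0.82 = 0.18.

0.18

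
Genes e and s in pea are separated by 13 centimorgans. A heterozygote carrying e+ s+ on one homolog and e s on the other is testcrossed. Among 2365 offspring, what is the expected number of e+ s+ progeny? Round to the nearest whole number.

A map distance of 13 centimorgans corresponds to a recombination frequency of 0.130.
The F1 is e+ s+ / e s, so e+ s+ is a parental gamete class with expected frequency (1 − r)/2 = 0.870/2 = 0.4350.
Expected number = 0.4350 × 2365 = 1028.78 ≈ 1029.

1029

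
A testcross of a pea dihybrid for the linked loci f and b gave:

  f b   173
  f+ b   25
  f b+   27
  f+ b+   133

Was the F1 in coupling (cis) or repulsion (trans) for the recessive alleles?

cis

The two most frequent classes are f+ b+ (133) and f b (173); these are the parental (non-recombinant) types.
So the F1 carried f+ b+ on one chromosome and f b on the other — the recessive alleles are on the same chromosome (cis / coupling).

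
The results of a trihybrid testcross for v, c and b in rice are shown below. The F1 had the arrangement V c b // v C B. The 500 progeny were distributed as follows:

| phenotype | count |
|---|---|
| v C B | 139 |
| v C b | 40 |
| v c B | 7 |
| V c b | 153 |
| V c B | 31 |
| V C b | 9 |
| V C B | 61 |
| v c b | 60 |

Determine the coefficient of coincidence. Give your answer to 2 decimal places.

0.67

The two rarest classes, V C b and v c B, are the double crossovers. Comparing them with the parentals, only the c allele has switched, so c is the middle locus and the order is v – c – b.
v–c: (121 + 16)/500 = 0.2740; c–b: (71 + 16)/500 = 0.1740.
Expected DCO frequency = 0.2740 × 0.1740 ≈ 0.04768; observed = 16/500 ≈ 0.03200.
Coefficient of coincidence = 0.03200/0.04768 ≈ 0.67.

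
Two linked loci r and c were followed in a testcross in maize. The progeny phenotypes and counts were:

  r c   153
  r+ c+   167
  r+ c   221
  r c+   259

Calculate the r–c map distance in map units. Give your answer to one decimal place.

The two most frequent classes, r+ c (221) and r c+ (259), are the parental types, so the F1 was r+ c / r c+.
The recombinant classes are r+ c+ and r c: 167 + 153 = 320.
Recombination frequency = 320/800 = 0.4000 ≈ 40.0%, i.e. 40.0 map units.

40.0 map units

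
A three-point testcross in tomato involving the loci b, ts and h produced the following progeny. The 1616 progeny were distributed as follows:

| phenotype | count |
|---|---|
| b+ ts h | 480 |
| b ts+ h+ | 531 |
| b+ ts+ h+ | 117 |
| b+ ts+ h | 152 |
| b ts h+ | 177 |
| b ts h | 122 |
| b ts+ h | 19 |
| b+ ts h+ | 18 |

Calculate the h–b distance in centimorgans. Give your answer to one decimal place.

The two most frequent reciprocal classes, b+ ts h and b ts+ h+, are the parental types, so the F1 was b+ ts h / b ts+ h+.
The two rarest classes, b+ ts h+ and b ts+ h, are the double crossovers. Comparing them with the parentals, only the h allele has switched, so h is the middle locus and the order is ts – h – b.
Crossovers in the h–b interval produce the single-crossover classes b ts h and b+ ts+ h+ (122 + 117 = 239) plus the double crossovers (37).
RF(h–b) = (239 + 37) / 1616 = 276/1616 = 0.1708 → 17.1 centimorgans.

17.1 centimorgans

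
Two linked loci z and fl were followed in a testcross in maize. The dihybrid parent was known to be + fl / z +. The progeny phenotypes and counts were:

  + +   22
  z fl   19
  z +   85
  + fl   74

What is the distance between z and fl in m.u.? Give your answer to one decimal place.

20.5 m.u.

The recombinant classes are + + and z fl: 22 + 19 = 41.
Recombination frequency = 41/200 = 0.2050 ≈ 20.5%, i.e. 20.5 m.u.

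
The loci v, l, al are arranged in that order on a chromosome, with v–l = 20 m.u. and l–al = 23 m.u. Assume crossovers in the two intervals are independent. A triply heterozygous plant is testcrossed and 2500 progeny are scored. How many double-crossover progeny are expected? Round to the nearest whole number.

115

Map distances give recombination frequencies of 0.200 and 0.230 for the two intervals.
With no interference, expected double-crossover frequency = 0.200 × 0.230 = 0.04600.
Expected number = 0.04600 × 2500 = 115.00 ≈ 115.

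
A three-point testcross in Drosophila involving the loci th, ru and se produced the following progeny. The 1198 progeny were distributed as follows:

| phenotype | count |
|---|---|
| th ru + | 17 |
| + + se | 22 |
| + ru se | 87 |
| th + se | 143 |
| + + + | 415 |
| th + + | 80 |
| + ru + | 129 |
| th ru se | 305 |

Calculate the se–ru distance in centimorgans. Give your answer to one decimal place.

The two most frequent reciprocal classes, th ru se and + + +, are the parental types, so the F1 was th ru se / + + +.
The two rarest classes, th ru + and + + se, are the double crossovers. Comparing them with the parentals, only the se allele has switched, so se is the middle locus and the order is th – se – ru.
Crossovers in the se–ru interval produce the single-crossover classes th + se and + ru + (143 + 129 = 272) plus the double crossovers (39).
RF(se–ru) = (272 + 39) / 1198 = 311/1198 = 0.2596 → 26.0 centimorgans.

26.0 centimorgans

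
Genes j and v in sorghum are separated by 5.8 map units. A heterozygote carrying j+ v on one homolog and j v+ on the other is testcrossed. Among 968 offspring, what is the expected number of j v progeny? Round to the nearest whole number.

28

A map distance of 5.8 map units corresponds to a recombination frequency of 0.058.
The F1 is j+ v / j v+, so j v is a recombinant gamete class with expected frequency r/2 = 0.058/2 = 0.0290.
Expected number = 0.0290 × 968 = 28.07 ≈ 28.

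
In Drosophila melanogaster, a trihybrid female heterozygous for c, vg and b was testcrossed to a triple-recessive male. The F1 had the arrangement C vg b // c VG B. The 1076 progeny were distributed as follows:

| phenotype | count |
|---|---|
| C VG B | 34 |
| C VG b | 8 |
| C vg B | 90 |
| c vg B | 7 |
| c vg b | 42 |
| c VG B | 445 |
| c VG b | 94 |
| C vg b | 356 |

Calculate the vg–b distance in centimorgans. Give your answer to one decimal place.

18.5 centimorgans

The two rarest classes, C VG b and c vg B, are the double crossovers. Comparing them with the parentals, only the vg allele has switched, so vg is the middle locus and the order is c – vg – b.
Crossovers in the vg–b interval produce the single-crossover classes C vg B and c VG b (90 + 94 = 184) plus the double crossovers (15).
RF(vg–b) = (184 + 15) / 1076 = 199/1076 = 0.1849 → 18.5 centimorgans.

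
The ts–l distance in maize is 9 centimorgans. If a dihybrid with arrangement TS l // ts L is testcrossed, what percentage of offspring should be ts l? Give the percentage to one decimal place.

4.5%

A map distance of 9 centimorgans corresponds to a recombination frequency of 0.090.
The F1 is TS l / ts L, so ts l is a recombinant gamete class with expected frequency r/2 = 0.090/2 = 0.0450.
That is 0.0450 = 4.5% of the progeny.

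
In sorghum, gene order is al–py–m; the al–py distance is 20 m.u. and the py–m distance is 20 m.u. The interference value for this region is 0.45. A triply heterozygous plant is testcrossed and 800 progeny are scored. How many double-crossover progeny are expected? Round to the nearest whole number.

Map distances give recombination frequencies of 0.200 and 0.200 for the two intervals.
With interference 0.45 (so coincidence = 0.55), expected double-crossover frequency = 0.200 × 0.200 × 0.55 = 0.02200.
Expected number = 0.02200 × 800 = 17.60 ≈ 18.

18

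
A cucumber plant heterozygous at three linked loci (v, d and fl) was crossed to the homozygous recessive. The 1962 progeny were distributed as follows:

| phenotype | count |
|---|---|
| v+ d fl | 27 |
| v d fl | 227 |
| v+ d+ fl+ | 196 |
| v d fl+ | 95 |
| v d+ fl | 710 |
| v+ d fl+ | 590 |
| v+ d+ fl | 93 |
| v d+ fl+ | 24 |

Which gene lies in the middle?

fl

The two most frequent reciprocal classes, v+ d fl+ and v d+ fl, are the parental types, so the F1 was v+ d fl+ / v d+ fl.
The two rarest classes, v+ d fl and v d+ fl+, are the double crossovers. Comparing them with the parentals, only the fl allele has switched, so fl is the middle locus and the order is v – fl – d.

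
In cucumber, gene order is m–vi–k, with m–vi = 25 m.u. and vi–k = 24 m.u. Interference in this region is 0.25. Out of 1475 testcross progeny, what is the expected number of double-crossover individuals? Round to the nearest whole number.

Map distances give recombination frequencies of 0.250 and 0.240 for the two intervals.
With interference 0.25 (so coincidence = 0.75), expected double-crossover frequency = 0.250 × 0.240 × 0.75 = 0.04500.
Expected number = 0.04500 × 1475 = 66.38 ≈ 66.

66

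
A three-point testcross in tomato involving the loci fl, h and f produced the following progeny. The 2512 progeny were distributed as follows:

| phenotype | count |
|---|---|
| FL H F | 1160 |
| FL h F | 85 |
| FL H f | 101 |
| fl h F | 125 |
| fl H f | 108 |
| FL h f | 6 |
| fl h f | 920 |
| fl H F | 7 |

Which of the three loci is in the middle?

The two most frequent reciprocal classes, fl h f and FL H F, are the parental types, so the F1 was fl h f / FL H F.
The two rarest classes, FL h f and fl H F, are the double crossovers. Comparing them with the parentals, only the fl allele has switched, so fl is the middle locus and the order is h – fl – f.

fl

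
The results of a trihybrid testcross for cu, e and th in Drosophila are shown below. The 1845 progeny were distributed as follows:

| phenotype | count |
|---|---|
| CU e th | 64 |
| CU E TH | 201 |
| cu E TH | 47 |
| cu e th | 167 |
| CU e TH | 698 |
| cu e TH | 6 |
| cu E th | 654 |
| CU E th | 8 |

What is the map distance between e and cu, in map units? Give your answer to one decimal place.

The two most frequent reciprocal classes, cu E th and CU e TH, are the parental types, so the F1 was cu E th / CU e TH.
The two rarest classes, CU E th and cu e TH, are the double crossovers. Comparing them with the parentals, only the cu allele has switched, so cu is the middle locus and the order is e – cu – th.
Crossovers in the e–cu interval produce the single-crossover classes cu e th and CU E TH (167 + 201 = 368) plus the double crossovers (14).
RF(e–cu) = (368 + 14) / 1845 = 382/1845 = 0.2070 → 20.7 map units.

20.7 map units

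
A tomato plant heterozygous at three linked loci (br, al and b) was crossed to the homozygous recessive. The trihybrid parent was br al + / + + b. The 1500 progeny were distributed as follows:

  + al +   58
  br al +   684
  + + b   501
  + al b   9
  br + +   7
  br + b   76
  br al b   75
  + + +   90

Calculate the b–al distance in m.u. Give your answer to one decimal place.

The two rarest classes, br + + and + al b, are the double crossovers. Comparing them with the parentals, only the al allele has switched, so al is the middle locus and the order is br – al – b.
Crossovers in the al–b interval produce the single-crossover classes br al b and + + + (75 + 90 = 165) plus the double crossovers (16).
RF(al–b) = (165 + 16) / 1500 = 181/1500 = 0.1207 → 12.1 m.u.

12.1 m.u.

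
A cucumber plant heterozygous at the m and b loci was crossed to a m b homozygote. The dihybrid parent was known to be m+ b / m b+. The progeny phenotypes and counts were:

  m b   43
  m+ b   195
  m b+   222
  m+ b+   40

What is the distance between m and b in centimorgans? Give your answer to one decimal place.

The recombinant classes are m+ b+ and m b: 40 + 43 = 83.
Recombination frequency = 83/500 = 0.1660 ≈ 16.6%, i.e. 16.6 centimorgans.

16.6 centimorgans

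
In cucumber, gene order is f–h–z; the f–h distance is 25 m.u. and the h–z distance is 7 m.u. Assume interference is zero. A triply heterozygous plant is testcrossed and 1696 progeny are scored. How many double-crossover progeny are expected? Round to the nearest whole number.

30

Map distances give recombination frequencies of 0.250 and 0.070 for the two intervals.
With no interference, expected double-crossover frequency = 0.250 × 0.070 = 0.01750.
Expected number = 0.01750 × 1696 = 29.68 ≈ 30.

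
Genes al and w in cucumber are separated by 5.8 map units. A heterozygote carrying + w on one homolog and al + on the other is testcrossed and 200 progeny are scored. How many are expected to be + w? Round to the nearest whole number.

94

A map distance of 5.8 map units corresponds to a recombination frequency of 0.058.
The F1 is + w / al +, so + w is a parental gamete class with expected frequency (1 − r)/2 = 0.942/2 = 0.4710.
Expected number = 0.4710 × 200 = 94.20 ≈ 94.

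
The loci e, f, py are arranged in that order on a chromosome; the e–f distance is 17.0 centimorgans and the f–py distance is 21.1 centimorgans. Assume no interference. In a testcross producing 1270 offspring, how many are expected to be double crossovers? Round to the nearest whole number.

Map distances give recombination frequencies of 0.170 and 0.211 for the two intervals.
With no interference, expected double-crossover frequency = 0.170 × 0.211 = 0.03587.
Expected number = 0.03587 × 1270 = 45.55 ≈ 46.

46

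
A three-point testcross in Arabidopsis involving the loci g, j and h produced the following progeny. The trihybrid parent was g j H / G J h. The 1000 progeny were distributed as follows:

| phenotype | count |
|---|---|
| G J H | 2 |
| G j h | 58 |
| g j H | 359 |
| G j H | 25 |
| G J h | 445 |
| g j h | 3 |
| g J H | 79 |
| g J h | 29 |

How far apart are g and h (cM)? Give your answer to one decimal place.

The two rarest classes, g j h and G J H, are the double crossovers. Comparing them with the parentals, only the h allele has switched, so h is the middle locus and the order is g – h – j.
Crossovers in the g–h interval produce the single-crossover classes G j H and g J h (25 + 29 = 54) plus the double crossovers (5).
RF(g–h) = (54 + 5) / 1000 = 59/1000 = 0.0590 → 5.9 cM.

5.9 cM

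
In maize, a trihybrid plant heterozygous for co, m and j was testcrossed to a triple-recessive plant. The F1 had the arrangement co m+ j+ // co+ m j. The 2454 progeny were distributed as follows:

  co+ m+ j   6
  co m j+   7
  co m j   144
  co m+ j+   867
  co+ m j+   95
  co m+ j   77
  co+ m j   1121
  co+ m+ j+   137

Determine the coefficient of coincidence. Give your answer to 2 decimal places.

0.59

The two rarest classes, co m j+ and co+ m+ j, are the double crossovers. Comparing them with the parentals, only the m allele has switched, so m is the middle locus and the order is co – m – j.
co–m: (281 + 13)/2454 = 0.1198; m–j: (172 + 13)/2454 = 0.0754.
Expected DCO frequency = 0.1198 × 0.0754 ≈ 0.00903; observed = 13/2454 ≈ 0.00530.
Coefficient of coincidence = 0.00530/0.00903 ≈ 0.59.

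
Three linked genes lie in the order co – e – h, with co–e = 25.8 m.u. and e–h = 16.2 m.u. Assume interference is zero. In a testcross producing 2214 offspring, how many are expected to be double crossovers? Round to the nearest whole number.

93

Map distances give recombination frequencies of 0.258 and 0.162 for the two intervals.
With no interference, expected double-crossover frequency = 0.258 × 0.162 = 0.04180.
Expected number = 0.04180 × 2214 = 92.54 ≈ 93.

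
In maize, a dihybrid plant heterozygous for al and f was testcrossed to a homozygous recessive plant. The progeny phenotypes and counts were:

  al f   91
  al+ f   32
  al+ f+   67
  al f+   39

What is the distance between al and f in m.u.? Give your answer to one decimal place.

The two most frequent classes, al+ f+ (67) and al f (91), are the parental types, so the F1 was al+ f+ / al f.
The recombinant classes are al+ f and al f+: 32 + 39 = 71.
Recombination frequency = 71/229 = 0.3100 ≈ 31.0%, i.e. 31.0 m.u.

31.0 m.u.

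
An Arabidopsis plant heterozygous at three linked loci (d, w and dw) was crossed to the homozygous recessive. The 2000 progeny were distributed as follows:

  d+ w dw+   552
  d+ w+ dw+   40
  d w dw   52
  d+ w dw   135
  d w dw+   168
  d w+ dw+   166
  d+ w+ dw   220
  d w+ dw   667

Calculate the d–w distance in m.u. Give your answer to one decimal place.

The two most frequent reciprocal classes, d+ w dw+ and d w+ dw, are the parental types, so the F1 was d+ w dw+ / d w+ dw.
The two rarest classes, d+ w+ dw+ and d w dw, are the double crossovers. Comparing them with the parentals, only the w allele has switched, so w is the middle locus and the order is d – w – dw.
Crossovers in the d–w interval produce the single-crossover classes d w dw+ and d+ w+ dw (168 + 220 = 388) plus the double crossovers (92).
RF(d–w) = (388 + 92) / 2000 = 480/2000 = 0.2400 → 24.0 m.u.

24.0 m.u.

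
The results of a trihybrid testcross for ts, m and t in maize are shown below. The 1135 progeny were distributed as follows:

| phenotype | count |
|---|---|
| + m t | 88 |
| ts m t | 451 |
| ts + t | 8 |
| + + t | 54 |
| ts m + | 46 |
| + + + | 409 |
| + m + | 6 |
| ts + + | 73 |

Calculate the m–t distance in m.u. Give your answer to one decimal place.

The two most frequent reciprocal classes, + + + and ts m t, are the parental types, so the F1 was + + + / ts m t.
The two rarest classes, + m + and ts + t, are the double crossovers. Comparing them with the parentals, only the m allele has switched, so m is the middle locus and the order is ts – m – t.
Crossovers in the m–t interval produce the single-crossover classes + + t and ts m + (54 + 46 = 100) plus the double crossovers (14).
RF(m–t) = (100 + 14) / 1135 = 114/1135 = 0.1004 → 10.0 m.u.

10.0 m.u.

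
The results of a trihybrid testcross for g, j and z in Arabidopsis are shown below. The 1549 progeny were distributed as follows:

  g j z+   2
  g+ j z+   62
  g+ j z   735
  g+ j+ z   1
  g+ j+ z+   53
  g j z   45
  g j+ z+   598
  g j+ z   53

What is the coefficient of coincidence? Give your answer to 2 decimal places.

The two most frequent reciprocal classes, g j+ z+ and g+ j z, are the parental types, so the F1 was g j+ z+ / g+ j z.
The two rarest classes, g j z+ and g+ j+ z, are the double crossovers. Comparing them with the parentals, only the j allele has switched, so j is the middle locus and the order is z – j – g.
z–j: (115 + 3)/1549 = 0.0762; j–g: (98 + 3)/1549 = 0.0652.
Expected DCO frequency = 0.0762 × 0.0652 ≈ 0.00497; observed = 3/1549 ≈ 0.00194.
Coefficient of coincidence = 0.00194/0.00497 ≈ 0.39.

0.39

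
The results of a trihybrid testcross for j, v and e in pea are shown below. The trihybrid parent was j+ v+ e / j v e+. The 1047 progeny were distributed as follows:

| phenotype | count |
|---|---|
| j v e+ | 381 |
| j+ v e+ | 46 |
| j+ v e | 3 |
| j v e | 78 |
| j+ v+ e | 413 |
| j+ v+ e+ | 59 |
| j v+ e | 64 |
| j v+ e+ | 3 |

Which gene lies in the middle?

The two rarest classes, j+ v e and j v+ e+, are the double crossovers. Comparing them with the parentals, only the v allele has switched, so v is the middle locus and the order is j – v – e.

v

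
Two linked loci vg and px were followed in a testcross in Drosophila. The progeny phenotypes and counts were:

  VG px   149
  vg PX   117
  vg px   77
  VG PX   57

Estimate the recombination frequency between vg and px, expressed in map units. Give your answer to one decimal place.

33.5 map units

The two most frequent classes, VG px (149) and vg PX (117), are the parental types, so the F1 was VG px / vg PX.
The recombinant classes are VG PX and vg px: 57 + 77 = 134.
Recombination frequency = 134/400 = 0.3350 ≈ 33.5%, i.e. 33.5 map units.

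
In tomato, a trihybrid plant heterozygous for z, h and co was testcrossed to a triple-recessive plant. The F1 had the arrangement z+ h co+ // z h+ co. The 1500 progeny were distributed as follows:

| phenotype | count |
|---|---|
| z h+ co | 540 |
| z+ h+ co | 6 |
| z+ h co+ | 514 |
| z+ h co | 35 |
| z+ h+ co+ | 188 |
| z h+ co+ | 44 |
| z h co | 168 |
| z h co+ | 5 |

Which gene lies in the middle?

The two rarest classes, z h co+ and z+ h+ co, are the double crossovers. Comparing them with the parentals, only the z allele has switched, so z is the middle locus and the order is h – z – co.

z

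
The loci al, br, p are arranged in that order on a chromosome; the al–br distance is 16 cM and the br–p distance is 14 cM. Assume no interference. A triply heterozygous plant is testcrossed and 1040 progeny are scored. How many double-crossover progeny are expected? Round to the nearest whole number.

23

Map distances give recombination frequencies of 0.160 and 0.140 for the two intervals.
With no interference, expected double-crossover frequency = 0.160 × 0.140 = 0.02240.
Expected number = 0.02240 × 1040 = 23.30 ≈ 23.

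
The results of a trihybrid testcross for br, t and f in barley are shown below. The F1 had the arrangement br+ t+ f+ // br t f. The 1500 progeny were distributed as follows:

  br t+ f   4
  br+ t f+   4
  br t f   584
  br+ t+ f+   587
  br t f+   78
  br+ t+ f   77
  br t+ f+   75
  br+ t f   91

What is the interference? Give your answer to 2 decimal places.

The two rarest classes, br+ t f+ and br t+ f, are the double crossovers. Comparing them with the parentals, only the t allele has switched, so t is the middle locus and the order is f – t – br.
f–t: (155 + 8)/1500 = 0.1087; t–br: (166 + 8)/1500 = 0.1160.
Expected DCO frequency = 0.1087 × 0.1160 ≈ 0.01261; observed = 8/1500 ≈ 0.00533.
Coefficient of coincidence = 0.00533/0.01261 ≈ 0.42; interference = 1 − 0.42 = 0.58.

0.58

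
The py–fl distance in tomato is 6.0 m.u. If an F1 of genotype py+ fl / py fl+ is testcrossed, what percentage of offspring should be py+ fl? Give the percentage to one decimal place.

A map distance of 6.0 m.u. corresponds to a recombination frequency of 0.060.
The F1 is py+ fl / py fl+, so py+ fl is a parental gamete class with expected frequency (1 − r)/2 = 0.940/2 = 0.4700.
That is 0.4700 = 47.0% of the progeny.

47.0%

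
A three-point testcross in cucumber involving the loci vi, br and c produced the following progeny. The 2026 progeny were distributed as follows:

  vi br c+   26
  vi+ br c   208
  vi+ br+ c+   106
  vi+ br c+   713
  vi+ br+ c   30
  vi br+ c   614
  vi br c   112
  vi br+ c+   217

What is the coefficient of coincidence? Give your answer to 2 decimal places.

0.86

The two most frequent reciprocal classes, vi+ br c+ and vi br+ c, are the parental types, so the F1 was vi+ br c+ / vi br+ c.
The two rarest classes, vi br c+ and vi+ br+ c, are the double crossovers. Comparing them with the parentals, only the vi allele has switched, so vi is the middle locus and the order is br – vi – c.
br–vi: (218 + 56)/2026 = 0.1352; vi–c: (425 + 56)/2026 = 0.2374.
Expected DCO frequency = 0.1352 × 0.2374 ≈ 0.03210; observed = 56/2026 ≈ 0.02764.
Coefficient of coincidence = 0.02764/0.03210 ≈ 0.86.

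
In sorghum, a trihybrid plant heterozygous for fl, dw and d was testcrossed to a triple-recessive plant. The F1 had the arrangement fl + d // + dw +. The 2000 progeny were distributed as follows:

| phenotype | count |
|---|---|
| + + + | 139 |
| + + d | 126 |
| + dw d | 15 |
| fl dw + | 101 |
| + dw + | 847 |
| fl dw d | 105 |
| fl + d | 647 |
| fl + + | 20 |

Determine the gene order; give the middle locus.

The two rarest classes, fl + + and + dw d, are the double crossovers. Comparing them with the parentals, only the d allele has switched, so d is the middle locus and the order is dw – d – fl.

d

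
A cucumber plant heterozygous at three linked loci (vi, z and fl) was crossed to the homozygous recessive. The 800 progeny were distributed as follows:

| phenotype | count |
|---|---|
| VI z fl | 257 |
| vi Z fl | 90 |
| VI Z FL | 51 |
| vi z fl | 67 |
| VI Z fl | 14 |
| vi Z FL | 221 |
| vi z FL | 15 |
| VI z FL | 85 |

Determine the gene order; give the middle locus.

z

The two most frequent reciprocal classes, vi Z FL and VI z fl, are the parental types, so the F1 was vi Z FL / VI z fl.
The two rarest classes, vi z FL and VI Z fl, are the double crossovers. Comparing them with the parentals, only the z allele has switched, so z is the middle locus and the order is vi – z – fl.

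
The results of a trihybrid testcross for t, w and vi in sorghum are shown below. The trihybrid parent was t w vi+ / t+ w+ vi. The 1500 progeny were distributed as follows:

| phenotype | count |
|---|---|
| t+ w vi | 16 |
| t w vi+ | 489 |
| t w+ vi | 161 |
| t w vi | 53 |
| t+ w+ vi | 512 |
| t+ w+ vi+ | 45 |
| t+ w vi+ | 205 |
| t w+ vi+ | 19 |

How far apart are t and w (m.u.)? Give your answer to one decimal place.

The two rarest classes, t w+ vi+ and t+ w vi, are the double crossovers. Comparing them with the parentals, only the w allele has switched, so w is the middle locus and the order is t – w – vi.
Crossovers in the t–w interval produce the single-crossover classes t+ w vi+ and t w+ vi (205 + 161 = 366) plus the double crossovers (35).
RF(t–w) = (366 + 35) / 1500 = 401/1500 = 0.2673 → 26.7 m.u.

26.7 m.u.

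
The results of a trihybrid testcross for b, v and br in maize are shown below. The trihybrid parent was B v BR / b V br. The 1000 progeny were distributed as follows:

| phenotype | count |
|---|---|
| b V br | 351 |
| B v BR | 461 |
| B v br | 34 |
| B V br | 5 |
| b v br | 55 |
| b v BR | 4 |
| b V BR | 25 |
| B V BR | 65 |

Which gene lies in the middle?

The two rarest classes, b v BR and B V br, are the double crossovers. Comparing them with the parentals, only the b allele has switched, so b is the middle locus and the order is v – b – br.

b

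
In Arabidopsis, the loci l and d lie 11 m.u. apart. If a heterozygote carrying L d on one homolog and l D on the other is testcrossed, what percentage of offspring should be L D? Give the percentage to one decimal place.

A map distance of 11 m.u. corresponds to a recombination frequency of 0.110.
The F1 is L d / l D, so L D is a recombinant gamete class with expected frequency r/2 = 0.110/2 = 0.0550.
That is 0.0550 = 5.5% of the progeny.

5.5%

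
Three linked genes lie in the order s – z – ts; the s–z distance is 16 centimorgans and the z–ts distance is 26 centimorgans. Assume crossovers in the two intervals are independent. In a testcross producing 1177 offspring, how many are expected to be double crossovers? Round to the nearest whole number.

Map distances give recombination frequencies of 0.160 and 0.260 for the two intervals.
With no interference, expected double-crossover frequency = 0.160 × 0.260 = 0.04160.
Expected number = 0.04160 × 1177 = 48.96 ≈ 49.

49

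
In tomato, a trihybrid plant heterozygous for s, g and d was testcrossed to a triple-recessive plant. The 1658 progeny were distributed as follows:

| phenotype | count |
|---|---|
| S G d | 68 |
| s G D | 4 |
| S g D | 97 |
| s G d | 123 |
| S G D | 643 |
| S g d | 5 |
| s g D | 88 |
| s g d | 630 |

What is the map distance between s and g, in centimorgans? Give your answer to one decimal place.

The two most frequent reciprocal classes, s g d and S G D, are the parental types, so the F1 was s g d / S G D.
The two rarest classes, S g d and s G D, are the double crossovers. Comparing them with the parentals, only the s allele has switched, so s is the middle locus and the order is d – s – g.
Crossovers in the s–g interval produce the single-crossover classes s G d and S g D (123 + 97 = 220) plus the double crossovers (9).
RF(s–g) = (220 + 9) / 1658 = 229/1658 = 0.1381 → 13.8 centimorgans.

13.8 centimorgans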